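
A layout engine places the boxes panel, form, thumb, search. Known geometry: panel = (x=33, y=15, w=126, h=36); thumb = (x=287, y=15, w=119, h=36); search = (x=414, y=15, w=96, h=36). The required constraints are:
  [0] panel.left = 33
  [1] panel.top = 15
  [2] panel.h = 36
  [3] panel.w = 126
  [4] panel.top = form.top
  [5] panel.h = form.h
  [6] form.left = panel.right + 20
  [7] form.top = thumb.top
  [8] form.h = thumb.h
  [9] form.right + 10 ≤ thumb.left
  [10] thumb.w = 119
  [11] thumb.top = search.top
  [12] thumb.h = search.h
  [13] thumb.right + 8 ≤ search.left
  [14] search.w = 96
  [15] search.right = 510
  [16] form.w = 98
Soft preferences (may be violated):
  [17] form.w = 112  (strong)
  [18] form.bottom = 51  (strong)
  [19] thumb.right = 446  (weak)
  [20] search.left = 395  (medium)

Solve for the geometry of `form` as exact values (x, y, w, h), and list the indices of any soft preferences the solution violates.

1. form.y = 15  [panel.top = form.top]
2. form.h = 36  [panel.h = form.h]
3. form.x = 179  [form.left = panel.right + 20]
4. form.w = 98  [form.w = 98]

form = (x=179, y=15, w=98, h=36)
violated soft preferences: 17, 19, 20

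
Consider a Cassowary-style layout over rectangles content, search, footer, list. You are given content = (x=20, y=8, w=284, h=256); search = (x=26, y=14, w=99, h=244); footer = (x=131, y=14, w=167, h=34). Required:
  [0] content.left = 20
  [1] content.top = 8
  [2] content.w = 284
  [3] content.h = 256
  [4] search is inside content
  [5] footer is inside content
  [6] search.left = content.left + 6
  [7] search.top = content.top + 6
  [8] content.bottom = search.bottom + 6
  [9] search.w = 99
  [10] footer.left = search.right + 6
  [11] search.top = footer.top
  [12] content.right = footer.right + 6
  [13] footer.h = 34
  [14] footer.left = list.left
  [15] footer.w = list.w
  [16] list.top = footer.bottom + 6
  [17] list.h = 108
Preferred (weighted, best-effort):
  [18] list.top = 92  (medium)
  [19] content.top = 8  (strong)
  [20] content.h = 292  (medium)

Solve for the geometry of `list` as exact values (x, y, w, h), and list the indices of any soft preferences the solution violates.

list = (x=131, y=54, w=167, h=108)
violated soft preferences: 18, 20

1. list.x = 131  [footer.left = list.left]
2. list.w = 167  [footer.w = list.w]
3. list.y = 54  [list.top = footer.bottom + 6]
4. list.h = 108  [list.h = 108]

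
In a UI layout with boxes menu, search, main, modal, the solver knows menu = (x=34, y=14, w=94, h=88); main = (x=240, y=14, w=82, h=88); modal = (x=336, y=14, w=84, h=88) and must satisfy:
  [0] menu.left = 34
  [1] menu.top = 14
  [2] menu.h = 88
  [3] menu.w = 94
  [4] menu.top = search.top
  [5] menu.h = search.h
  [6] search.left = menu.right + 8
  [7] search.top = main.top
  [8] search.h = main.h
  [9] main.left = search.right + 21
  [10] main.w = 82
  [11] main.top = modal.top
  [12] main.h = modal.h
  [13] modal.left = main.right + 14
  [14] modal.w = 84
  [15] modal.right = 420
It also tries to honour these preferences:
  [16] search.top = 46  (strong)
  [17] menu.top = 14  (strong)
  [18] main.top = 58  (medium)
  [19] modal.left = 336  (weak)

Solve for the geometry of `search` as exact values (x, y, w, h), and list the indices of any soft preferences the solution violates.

search = (x=136, y=14, w=83, h=88)
violated soft preferences: 16, 18

1. search.y = 14  [menu.top = search.top]
2. search.h = 88  [menu.h = search.h]
3. search.x = 136  [search.left = menu.right + 8]
4. search.w = 83  [main.left = search.right + 21]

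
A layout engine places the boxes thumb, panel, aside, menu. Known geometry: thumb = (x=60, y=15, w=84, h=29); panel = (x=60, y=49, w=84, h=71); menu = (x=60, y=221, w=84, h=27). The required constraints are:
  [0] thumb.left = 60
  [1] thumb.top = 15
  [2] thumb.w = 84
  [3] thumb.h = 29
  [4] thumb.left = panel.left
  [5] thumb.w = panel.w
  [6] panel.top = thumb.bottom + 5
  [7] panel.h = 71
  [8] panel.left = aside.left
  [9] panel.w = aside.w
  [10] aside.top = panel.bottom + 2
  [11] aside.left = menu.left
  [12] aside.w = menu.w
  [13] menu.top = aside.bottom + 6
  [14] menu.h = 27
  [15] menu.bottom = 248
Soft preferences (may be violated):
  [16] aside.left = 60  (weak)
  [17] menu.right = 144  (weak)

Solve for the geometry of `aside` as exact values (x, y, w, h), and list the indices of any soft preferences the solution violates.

aside = (x=60, y=122, w=84, h=93)
violated soft preferences: none

1. aside.x = 60  [panel.left = aside.left]
2. aside.w = 84  [panel.w = aside.w]
3. aside.y = 122  [aside.top = panel.bottom + 2]
4. aside.h = 93  [menu.top = aside.bottom + 6]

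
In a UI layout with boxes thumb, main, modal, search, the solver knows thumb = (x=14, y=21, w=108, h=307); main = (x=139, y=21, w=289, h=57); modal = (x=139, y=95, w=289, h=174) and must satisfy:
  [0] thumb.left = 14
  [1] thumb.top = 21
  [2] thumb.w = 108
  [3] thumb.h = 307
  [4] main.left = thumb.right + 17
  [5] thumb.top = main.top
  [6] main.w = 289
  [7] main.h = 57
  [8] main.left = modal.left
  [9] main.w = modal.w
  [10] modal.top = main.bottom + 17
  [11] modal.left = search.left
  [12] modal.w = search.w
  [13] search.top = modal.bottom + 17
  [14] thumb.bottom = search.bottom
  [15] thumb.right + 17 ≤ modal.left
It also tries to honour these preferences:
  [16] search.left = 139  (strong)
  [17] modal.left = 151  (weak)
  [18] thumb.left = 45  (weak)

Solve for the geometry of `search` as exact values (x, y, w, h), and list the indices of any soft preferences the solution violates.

1. search.x = 139  [modal.left = search.left]
2. search.w = 289  [modal.w = search.w]
3. search.y = 286  [search.top = modal.bottom + 17]
4. search.h = 42  [thumb.bottom = search.bottom]

search = (x=139, y=286, w=289, h=42)
violated soft preferences: 17, 18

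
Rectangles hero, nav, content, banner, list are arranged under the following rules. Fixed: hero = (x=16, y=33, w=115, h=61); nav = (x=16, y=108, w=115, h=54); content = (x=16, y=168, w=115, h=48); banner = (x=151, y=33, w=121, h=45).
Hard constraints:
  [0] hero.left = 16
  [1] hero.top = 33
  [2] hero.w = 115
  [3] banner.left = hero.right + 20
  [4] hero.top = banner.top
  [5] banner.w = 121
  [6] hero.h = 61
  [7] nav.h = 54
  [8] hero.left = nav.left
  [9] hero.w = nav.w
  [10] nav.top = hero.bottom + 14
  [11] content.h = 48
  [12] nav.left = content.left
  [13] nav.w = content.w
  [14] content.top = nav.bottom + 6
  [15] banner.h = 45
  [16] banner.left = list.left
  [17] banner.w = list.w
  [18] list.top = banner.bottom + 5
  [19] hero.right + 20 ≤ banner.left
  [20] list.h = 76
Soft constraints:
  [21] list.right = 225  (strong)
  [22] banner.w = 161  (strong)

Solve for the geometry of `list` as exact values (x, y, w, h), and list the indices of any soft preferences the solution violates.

list = (x=151, y=83, w=121, h=76)
violated soft preferences: 21, 22

1. list.x = 151  [banner.left = list.left]
2. list.w = 121  [banner.w = list.w]
3. list.y = 83  [list.top = banner.bottom + 5]
4. list.h = 76  [list.h = 76]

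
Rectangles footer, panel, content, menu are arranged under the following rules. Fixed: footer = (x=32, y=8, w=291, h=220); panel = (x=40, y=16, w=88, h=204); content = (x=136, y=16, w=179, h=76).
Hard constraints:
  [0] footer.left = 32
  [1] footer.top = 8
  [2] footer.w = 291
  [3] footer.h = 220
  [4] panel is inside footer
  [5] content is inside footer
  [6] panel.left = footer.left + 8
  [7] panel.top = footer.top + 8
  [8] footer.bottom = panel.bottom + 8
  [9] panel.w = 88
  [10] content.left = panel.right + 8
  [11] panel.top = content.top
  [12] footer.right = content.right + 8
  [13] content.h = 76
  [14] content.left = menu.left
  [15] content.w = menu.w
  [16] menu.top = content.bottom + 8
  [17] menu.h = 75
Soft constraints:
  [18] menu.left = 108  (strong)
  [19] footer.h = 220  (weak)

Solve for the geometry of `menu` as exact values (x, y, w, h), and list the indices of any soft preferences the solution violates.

1. menu.x = 136  [content.left = menu.left]
2. menu.w = 179  [content.w = menu.w]
3. menu.y = 100  [menu.top = content.bottom + 8]
4. menu.h = 75  [menu.h = 75]

menu = (x=136, y=100, w=179, h=75)
violated soft preferences: 18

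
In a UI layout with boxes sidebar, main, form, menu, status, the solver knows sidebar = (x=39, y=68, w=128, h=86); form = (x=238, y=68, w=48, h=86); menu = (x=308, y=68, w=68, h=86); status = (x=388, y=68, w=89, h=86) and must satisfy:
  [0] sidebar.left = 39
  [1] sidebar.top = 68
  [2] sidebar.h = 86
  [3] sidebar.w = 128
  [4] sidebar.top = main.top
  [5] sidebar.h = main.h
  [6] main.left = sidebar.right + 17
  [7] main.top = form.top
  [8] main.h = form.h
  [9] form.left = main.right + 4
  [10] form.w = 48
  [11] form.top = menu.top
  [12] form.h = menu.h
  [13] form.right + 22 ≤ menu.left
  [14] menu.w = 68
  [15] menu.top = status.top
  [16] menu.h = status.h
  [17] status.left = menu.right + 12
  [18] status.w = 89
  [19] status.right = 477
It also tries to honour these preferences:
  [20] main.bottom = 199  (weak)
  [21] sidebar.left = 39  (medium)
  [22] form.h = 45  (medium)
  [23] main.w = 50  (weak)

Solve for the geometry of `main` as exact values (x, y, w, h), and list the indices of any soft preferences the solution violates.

main = (x=184, y=68, w=50, h=86)
violated soft preferences: 20, 22

1. main.y = 68  [sidebar.top = main.top]
2. main.h = 86  [sidebar.h = main.h]
3. main.x = 184  [main.left = sidebar.right + 17]
4. main.w = 50  [form.left = main.right + 4]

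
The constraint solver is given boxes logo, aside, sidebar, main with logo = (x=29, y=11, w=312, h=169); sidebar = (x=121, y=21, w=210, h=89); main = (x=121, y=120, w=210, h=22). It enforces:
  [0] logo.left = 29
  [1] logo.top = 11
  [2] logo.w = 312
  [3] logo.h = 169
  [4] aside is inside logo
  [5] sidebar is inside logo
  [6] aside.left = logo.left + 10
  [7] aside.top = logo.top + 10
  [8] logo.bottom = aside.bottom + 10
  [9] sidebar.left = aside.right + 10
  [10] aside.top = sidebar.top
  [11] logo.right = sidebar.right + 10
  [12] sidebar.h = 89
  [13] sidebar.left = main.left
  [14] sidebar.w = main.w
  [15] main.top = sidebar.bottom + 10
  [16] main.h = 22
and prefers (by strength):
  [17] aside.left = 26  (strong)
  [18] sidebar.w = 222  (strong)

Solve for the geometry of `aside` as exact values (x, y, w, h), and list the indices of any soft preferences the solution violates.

1. aside.x = 39  [aside.left = logo.left + 10]
2. aside.y = 21  [aside.top = logo.top + 10]
3. aside.h = 149  [logo.bottom = aside.bottom + 10]
4. aside.w = 72  [sidebar.left = aside.right + 10]

aside = (x=39, y=21, w=72, h=149)
violated soft preferences: 17, 18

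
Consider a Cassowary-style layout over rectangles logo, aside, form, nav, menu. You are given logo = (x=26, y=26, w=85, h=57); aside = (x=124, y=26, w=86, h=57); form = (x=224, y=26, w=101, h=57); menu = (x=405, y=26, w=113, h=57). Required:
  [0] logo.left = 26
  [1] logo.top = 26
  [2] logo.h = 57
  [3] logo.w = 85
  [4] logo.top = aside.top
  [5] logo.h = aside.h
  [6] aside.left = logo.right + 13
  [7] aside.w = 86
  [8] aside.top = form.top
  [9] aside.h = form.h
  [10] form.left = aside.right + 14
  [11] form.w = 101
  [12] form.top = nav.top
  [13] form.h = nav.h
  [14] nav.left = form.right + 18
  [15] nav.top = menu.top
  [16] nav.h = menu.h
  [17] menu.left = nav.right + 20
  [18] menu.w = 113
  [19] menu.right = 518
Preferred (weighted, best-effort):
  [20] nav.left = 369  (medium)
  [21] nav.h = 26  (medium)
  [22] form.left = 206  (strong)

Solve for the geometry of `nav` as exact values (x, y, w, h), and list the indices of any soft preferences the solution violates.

nav = (x=343, y=26, w=42, h=57)
violated soft preferences: 20, 21, 22

1. nav.y = 26  [form.top = nav.top]
2. nav.h = 57  [form.h = nav.h]
3. nav.x = 343  [nav.left = form.right + 18]
4. nav.w = 42  [menu.left = nav.right + 20]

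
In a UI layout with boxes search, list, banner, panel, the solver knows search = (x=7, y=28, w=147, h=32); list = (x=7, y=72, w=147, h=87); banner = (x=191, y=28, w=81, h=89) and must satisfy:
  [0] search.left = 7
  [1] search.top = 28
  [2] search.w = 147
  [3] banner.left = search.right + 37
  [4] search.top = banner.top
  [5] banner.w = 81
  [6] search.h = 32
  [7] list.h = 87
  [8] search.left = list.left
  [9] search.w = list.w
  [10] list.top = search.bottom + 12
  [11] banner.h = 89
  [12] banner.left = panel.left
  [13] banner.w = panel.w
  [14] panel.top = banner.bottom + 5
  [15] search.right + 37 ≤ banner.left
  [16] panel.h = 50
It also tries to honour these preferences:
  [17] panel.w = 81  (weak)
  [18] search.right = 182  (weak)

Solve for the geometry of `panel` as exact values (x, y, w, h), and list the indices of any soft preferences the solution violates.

1. panel.x = 191  [banner.left = panel.left]
2. panel.w = 81  [banner.w = panel.w]
3. panel.y = 122  [panel.top = banner.bottom + 5]
4. panel.h = 50  [panel.h = 50]

panel = (x=191, y=122, w=81, h=50)
violated soft preferences: 18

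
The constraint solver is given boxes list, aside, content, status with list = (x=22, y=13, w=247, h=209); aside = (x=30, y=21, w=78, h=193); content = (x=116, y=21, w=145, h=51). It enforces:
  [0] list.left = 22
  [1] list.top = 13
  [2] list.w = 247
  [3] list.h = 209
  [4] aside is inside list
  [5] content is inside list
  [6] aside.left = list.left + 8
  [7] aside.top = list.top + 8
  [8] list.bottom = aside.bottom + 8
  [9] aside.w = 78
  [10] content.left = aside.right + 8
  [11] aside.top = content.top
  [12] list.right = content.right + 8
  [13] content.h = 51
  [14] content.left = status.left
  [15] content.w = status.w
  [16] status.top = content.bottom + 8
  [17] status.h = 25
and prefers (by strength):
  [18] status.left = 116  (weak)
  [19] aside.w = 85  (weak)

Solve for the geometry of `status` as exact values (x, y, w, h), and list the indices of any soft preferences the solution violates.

1. status.x = 116  [content.left = status.left]
2. status.w = 145  [content.w = status.w]
3. status.y = 80  [status.top = content.bottom + 8]
4. status.h = 25  [status.h = 25]

status = (x=116, y=80, w=145, h=25)
violated soft preferences: 19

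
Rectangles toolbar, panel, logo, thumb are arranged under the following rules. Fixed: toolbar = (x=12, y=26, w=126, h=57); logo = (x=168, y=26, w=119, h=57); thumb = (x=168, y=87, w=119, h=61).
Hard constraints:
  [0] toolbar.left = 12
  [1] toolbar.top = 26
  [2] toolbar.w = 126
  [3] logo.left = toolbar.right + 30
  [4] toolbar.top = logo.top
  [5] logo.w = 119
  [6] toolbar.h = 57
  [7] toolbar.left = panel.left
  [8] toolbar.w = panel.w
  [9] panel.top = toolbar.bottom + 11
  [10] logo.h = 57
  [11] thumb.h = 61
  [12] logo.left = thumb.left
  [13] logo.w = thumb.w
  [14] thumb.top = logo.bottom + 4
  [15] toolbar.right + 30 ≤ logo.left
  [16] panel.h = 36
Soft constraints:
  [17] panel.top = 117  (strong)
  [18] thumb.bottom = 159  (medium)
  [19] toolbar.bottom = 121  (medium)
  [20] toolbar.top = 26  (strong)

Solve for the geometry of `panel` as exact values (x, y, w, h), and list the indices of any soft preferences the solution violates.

1. panel.x = 12  [toolbar.left = panel.left]
2. panel.w = 126  [toolbar.w = panel.w]
3. panel.y = 94  [panel.top = toolbar.bottom + 11]
4. panel.h = 36  [panel.h = 36]

panel = (x=12, y=94, w=126, h=36)
violated soft preferences: 17, 18, 19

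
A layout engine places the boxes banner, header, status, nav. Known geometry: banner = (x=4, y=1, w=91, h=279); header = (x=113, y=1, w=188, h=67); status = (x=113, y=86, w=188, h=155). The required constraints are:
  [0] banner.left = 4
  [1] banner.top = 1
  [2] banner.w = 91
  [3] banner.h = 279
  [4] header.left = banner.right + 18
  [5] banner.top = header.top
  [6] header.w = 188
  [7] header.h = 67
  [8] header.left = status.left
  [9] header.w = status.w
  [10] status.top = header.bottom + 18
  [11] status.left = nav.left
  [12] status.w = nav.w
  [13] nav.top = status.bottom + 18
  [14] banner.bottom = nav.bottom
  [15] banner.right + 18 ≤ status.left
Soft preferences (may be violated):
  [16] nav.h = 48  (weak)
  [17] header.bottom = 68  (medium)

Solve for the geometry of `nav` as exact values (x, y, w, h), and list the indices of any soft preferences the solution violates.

nav = (x=113, y=259, w=188, h=21)
violated soft preferences: 16

1. nav.x = 113  [status.left = nav.left]
2. nav.w = 188  [status.w = nav.w]
3. nav.y = 259  [nav.top = status.bottom + 18]
4. nav.h = 21  [banner.bottom = nav.bottom]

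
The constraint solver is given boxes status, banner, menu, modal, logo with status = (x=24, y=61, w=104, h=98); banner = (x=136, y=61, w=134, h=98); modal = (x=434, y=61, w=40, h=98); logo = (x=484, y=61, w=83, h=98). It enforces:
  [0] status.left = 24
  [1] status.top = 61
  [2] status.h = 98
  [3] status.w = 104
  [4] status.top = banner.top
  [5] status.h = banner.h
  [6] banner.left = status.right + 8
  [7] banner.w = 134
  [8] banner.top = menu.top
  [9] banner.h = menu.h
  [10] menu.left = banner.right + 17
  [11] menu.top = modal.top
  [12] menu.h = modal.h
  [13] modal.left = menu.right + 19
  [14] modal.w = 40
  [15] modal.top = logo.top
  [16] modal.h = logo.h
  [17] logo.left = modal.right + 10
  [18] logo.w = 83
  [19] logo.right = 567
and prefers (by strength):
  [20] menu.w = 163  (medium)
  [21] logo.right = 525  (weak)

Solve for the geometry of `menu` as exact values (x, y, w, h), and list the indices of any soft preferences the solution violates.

1. menu.y = 61  [banner.top = menu.top]
2. menu.h = 98  [banner.h = menu.h]
3. menu.x = 287  [menu.left = banner.right + 17]
4. menu.w = 128  [modal.left = menu.right + 19]

menu = (x=287, y=61, w=128, h=98)
violated soft preferences: 20, 21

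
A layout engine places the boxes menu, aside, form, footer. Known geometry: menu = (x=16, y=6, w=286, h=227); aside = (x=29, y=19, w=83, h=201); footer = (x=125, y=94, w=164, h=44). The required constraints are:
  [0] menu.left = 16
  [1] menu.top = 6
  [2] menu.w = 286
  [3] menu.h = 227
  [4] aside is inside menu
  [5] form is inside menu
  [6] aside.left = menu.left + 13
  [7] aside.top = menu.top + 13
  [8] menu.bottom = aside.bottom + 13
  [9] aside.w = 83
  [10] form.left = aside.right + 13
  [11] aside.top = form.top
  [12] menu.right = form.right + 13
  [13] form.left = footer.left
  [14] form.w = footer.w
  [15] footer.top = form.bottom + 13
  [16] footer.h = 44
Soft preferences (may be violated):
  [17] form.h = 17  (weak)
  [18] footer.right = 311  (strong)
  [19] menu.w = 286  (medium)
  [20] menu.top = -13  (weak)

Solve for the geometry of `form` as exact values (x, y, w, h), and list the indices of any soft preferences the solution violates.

1. form.x = 125  [form.left = aside.right + 13]
2. form.y = 19  [aside.top = form.top]
3. form.w = 164  [menu.right = form.right + 13]
4. form.h = 62  [footer.top = form.bottom + 13]

form = (x=125, y=19, w=164, h=62)
violated soft preferences: 17, 18, 20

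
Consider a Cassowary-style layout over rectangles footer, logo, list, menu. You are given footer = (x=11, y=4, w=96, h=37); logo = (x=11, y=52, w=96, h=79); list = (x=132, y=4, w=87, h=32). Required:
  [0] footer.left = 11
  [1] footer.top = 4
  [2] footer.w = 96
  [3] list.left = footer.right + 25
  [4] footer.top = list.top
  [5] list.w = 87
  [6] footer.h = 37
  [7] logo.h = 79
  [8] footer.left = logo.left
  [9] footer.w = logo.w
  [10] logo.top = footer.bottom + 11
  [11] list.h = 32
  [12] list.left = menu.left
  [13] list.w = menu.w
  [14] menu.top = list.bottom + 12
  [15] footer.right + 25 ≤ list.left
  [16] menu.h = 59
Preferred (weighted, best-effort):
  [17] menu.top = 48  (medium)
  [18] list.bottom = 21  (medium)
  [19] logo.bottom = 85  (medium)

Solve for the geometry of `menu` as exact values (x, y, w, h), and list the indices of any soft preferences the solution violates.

menu = (x=132, y=48, w=87, h=59)
violated soft preferences: 18, 19

1. menu.x = 132  [list.left = menu.left]
2. menu.w = 87  [list.w = menu.w]
3. menu.y = 48  [menu.top = list.bottom + 12]
4. menu.h = 59  [menu.h = 59]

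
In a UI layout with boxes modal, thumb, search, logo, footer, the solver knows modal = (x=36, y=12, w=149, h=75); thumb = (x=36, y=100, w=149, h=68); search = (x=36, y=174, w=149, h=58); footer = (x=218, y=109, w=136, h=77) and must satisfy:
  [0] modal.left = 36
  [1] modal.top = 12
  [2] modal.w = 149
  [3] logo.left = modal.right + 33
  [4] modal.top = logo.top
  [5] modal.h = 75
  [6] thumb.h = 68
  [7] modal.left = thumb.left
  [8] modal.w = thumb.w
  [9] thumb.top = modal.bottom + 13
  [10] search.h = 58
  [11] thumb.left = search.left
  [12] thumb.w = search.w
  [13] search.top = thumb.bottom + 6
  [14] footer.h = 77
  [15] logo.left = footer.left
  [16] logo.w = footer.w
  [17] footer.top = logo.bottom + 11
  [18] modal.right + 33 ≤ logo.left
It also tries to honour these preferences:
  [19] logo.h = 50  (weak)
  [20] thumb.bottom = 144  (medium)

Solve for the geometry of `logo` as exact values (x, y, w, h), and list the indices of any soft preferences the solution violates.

logo = (x=218, y=12, w=136, h=86)
violated soft preferences: 19, 20

1. logo.x = 218  [logo.left = modal.right + 33]
2. logo.y = 12  [modal.top = logo.top]
3. logo.w = 136  [logo.w = footer.w]
4. logo.h = 86  [footer.top = logo.bottom + 11]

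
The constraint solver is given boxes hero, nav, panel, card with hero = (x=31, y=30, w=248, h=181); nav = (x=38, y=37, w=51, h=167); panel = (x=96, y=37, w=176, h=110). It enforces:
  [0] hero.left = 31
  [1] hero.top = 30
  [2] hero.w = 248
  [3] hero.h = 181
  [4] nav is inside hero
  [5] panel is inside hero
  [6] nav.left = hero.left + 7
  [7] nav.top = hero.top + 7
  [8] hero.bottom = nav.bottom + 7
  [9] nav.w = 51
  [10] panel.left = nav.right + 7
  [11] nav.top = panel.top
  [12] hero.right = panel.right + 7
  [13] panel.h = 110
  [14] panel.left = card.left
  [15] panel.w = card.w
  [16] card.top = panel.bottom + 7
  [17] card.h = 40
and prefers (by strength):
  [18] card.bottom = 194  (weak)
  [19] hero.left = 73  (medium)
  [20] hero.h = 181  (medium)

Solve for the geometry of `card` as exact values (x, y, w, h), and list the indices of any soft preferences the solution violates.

card = (x=96, y=154, w=176, h=40)
violated soft preferences: 19

1. card.x = 96  [panel.left = card.left]
2. card.w = 176  [panel.w = card.w]
3. card.y = 154  [card.top = panel.bottom + 7]
4. card.h = 40  [card.h = 40]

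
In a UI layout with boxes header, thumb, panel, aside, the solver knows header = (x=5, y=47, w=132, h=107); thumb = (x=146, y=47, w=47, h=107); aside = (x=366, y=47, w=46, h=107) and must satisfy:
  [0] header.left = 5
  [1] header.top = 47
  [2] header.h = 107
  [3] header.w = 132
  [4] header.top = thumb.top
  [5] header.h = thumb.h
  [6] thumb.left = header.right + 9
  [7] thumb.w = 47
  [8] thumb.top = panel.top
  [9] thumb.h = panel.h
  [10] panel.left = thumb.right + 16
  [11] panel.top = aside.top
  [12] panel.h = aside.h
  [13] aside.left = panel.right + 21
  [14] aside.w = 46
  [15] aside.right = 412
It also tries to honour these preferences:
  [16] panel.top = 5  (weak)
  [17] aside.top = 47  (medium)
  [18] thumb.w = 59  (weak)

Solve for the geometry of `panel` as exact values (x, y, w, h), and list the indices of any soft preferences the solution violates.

panel = (x=209, y=47, w=136, h=107)
violated soft preferences: 16, 18

1. panel.y = 47  [thumb.top = panel.top]
2. panel.h = 107  [thumb.h = panel.h]
3. panel.x = 209  [panel.left = thumb.right + 16]
4. panel.w = 136  [aside.left = panel.right + 21]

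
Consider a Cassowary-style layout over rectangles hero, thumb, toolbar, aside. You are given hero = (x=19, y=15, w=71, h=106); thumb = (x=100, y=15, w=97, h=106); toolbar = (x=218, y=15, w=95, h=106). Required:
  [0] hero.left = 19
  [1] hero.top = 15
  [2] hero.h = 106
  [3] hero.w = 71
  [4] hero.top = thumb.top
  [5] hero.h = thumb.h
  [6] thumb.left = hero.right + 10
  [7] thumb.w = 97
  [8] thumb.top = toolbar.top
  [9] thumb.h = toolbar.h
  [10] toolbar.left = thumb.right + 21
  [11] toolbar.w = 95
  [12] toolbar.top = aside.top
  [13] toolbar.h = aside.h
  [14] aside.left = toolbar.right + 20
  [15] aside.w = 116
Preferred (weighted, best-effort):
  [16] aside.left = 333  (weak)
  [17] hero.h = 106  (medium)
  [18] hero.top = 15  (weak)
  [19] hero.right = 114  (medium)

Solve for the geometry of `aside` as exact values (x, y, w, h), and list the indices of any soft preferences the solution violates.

aside = (x=333, y=15, w=116, h=106)
violated soft preferences: 19

1. aside.y = 15  [toolbar.top = aside.top]
2. aside.h = 106  [toolbar.h = aside.h]
3. aside.x = 333  [aside.left = toolbar.right + 20]
4. aside.w = 116  [aside.w = 116]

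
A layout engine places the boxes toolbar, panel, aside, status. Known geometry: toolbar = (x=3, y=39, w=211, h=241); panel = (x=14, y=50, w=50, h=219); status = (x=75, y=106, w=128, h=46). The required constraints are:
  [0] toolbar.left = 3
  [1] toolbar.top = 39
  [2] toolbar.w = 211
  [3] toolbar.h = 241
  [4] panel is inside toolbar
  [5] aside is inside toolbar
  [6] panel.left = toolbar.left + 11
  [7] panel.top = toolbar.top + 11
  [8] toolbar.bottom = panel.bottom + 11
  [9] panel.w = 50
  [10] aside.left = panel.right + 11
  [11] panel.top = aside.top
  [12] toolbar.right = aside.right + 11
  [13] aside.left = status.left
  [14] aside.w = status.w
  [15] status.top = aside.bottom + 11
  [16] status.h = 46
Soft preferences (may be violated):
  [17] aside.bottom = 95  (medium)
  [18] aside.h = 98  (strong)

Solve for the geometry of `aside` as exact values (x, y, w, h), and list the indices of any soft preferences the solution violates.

1. aside.x = 75  [aside.left = panel.right + 11]
2. aside.y = 50  [panel.top = aside.top]
3. aside.w = 128  [toolbar.right = aside.right + 11]
4. aside.h = 45  [status.top = aside.bottom + 11]

aside = (x=75, y=50, w=128, h=45)
violated soft preferences: 18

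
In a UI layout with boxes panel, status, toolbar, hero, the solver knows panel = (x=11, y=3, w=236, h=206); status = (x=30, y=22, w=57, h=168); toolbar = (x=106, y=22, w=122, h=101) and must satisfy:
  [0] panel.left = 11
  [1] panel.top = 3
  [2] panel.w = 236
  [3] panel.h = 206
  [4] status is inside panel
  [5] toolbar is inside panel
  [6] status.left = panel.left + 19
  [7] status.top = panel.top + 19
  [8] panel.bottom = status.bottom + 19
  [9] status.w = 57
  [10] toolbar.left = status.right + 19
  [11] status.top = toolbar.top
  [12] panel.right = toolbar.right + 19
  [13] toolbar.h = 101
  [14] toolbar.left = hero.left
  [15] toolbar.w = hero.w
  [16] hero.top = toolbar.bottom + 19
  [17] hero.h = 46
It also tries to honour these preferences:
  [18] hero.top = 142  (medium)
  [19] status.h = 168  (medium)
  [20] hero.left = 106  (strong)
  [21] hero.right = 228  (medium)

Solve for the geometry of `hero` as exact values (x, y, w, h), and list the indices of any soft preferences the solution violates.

hero = (x=106, y=142, w=122, h=46)
violated soft preferences: none

1. hero.x = 106  [toolbar.left = hero.left]
2. hero.w = 122  [toolbar.w = hero.w]
3. hero.y = 142  [hero.top = toolbar.bottom + 19]
4. hero.h = 46  [hero.h = 46]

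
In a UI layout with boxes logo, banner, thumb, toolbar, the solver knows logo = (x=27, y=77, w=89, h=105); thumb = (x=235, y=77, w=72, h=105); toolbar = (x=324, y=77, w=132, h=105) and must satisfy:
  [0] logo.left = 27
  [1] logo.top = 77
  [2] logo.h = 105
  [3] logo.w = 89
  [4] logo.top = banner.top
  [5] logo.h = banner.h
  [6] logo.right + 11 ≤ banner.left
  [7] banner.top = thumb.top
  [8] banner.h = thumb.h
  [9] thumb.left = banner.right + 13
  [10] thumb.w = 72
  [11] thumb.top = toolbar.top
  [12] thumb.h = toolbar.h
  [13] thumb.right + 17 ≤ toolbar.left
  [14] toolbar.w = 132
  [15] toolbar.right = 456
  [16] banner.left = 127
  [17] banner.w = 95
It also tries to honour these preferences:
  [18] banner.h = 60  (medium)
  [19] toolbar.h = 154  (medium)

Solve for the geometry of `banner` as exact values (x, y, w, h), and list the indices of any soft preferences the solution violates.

1. banner.y = 77  [logo.top = banner.top]
2. banner.h = 105  [logo.h = banner.h]
3. banner.x = 127  [banner.left = 127]
4. banner.w = 95  [banner.w = 95]

banner = (x=127, y=77, w=95, h=105)
violated soft preferences: 18, 19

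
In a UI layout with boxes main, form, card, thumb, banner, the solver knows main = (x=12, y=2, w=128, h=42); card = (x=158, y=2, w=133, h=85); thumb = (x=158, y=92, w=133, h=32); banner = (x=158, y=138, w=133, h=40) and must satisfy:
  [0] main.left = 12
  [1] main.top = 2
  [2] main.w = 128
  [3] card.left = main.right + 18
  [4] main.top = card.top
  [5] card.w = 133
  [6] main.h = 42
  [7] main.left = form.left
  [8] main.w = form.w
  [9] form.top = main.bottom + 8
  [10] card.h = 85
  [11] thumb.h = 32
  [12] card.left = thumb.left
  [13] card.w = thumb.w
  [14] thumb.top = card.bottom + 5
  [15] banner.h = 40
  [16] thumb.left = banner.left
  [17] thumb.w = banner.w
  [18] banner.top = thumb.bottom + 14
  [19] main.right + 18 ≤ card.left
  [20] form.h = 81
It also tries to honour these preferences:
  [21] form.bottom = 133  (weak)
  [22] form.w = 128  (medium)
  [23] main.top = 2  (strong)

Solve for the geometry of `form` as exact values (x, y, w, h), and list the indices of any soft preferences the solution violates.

1. form.x = 12  [main.left = form.left]
2. form.w = 128  [main.w = form.w]
3. form.y = 52  [form.top = main.bottom + 8]
4. form.h = 81  [form.h = 81]

form = (x=12, y=52, w=128, h=81)
violated soft preferences: none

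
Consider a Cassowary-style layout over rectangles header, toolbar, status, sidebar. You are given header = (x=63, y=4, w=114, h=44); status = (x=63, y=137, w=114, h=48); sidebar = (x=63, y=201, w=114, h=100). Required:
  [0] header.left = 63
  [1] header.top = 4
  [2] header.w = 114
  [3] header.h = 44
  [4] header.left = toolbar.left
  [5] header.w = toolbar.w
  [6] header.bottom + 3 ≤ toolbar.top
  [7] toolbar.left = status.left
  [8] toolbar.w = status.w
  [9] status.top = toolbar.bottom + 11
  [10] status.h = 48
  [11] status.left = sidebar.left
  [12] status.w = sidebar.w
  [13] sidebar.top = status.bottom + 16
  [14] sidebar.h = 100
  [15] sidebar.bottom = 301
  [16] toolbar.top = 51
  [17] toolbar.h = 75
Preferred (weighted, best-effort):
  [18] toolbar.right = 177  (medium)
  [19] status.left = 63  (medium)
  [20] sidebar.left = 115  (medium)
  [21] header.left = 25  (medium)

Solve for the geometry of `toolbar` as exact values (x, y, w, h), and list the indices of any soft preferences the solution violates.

toolbar = (x=63, y=51, w=114, h=75)
violated soft preferences: 20, 21

1. toolbar.x = 63  [header.left = toolbar.left]
2. toolbar.w = 114  [header.w = toolbar.w]
3. toolbar.y = 51  [toolbar.top = 51]
4. toolbar.h = 75  [toolbar.h = 75]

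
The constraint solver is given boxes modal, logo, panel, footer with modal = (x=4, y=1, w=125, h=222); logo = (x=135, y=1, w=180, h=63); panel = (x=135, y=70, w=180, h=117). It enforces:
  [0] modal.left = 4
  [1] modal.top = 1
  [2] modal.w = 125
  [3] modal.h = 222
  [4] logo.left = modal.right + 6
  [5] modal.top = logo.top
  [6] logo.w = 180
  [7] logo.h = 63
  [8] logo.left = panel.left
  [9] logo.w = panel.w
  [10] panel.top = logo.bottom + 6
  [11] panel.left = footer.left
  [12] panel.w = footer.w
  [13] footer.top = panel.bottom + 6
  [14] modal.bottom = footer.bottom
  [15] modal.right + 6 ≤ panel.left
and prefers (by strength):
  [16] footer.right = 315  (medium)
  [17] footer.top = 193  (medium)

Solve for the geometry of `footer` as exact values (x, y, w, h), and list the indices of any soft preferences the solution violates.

footer = (x=135, y=193, w=180, h=30)
violated soft preferences: none

1. footer.x = 135  [panel.left = footer.left]
2. footer.w = 180  [panel.w = footer.w]
3. footer.y = 193  [footer.top = panel.bottom + 6]
4. footer.h = 30  [modal.bottom = footer.bottom]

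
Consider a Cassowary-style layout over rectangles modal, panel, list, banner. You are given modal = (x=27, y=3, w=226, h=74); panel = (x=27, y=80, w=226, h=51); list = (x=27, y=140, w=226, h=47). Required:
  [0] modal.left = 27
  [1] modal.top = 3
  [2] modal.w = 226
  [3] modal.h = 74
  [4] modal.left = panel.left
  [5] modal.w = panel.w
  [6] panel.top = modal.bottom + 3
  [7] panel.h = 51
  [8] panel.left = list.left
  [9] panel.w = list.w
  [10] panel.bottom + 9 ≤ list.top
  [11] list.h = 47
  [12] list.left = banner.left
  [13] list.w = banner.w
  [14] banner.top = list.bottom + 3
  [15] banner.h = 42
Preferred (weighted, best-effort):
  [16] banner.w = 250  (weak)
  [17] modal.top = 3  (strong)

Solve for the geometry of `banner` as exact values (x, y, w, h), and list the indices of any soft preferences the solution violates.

banner = (x=27, y=190, w=226, h=42)
violated soft preferences: 16

1. banner.x = 27  [list.left = banner.left]
2. banner.w = 226  [list.w = banner.w]
3. banner.y = 190  [banner.top = list.bottom + 3]
4. banner.h = 42  [banner.h = 42]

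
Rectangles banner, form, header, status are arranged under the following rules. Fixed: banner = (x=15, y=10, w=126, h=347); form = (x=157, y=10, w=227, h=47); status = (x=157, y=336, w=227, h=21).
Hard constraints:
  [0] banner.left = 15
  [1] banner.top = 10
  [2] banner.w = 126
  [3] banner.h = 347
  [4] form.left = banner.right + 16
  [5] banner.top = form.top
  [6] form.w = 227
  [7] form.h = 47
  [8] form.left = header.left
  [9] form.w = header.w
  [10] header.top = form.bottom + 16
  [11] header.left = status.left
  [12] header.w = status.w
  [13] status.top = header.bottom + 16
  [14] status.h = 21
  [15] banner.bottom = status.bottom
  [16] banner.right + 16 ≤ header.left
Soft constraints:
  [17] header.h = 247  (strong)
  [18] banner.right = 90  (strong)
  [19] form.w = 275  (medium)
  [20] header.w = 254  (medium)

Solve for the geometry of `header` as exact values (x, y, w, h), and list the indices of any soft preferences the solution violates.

1. header.x = 157  [form.left = header.left]
2. header.w = 227  [form.w = header.w]
3. header.y = 73  [header.top = form.bottom + 16]
4. header.h = 247  [status.top = header.bottom + 16]

header = (x=157, y=73, w=227, h=247)
violated soft preferences: 18, 19, 20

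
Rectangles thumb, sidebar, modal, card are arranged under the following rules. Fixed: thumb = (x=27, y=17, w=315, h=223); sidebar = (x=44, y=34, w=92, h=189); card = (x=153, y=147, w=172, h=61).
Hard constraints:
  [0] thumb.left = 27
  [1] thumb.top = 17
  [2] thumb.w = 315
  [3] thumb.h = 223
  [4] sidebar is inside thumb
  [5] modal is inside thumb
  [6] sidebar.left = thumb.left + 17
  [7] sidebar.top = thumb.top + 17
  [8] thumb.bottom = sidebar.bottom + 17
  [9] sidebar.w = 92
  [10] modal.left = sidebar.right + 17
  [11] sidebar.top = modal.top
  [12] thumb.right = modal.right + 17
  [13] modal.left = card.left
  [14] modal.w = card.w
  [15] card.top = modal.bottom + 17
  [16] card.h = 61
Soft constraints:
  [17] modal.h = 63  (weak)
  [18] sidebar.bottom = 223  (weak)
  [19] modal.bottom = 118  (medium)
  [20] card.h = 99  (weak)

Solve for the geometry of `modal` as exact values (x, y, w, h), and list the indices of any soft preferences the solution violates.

1. modal.x = 153  [modal.left = sidebar.right + 17]
2. modal.y = 34  [sidebar.top = modal.top]
3. modal.w = 172  [thumb.right = modal.right + 17]
4. modal.h = 96  [card.top = modal.bottom + 17]

modal = (x=153, y=34, w=172, h=96)
violated soft preferences: 17, 19, 20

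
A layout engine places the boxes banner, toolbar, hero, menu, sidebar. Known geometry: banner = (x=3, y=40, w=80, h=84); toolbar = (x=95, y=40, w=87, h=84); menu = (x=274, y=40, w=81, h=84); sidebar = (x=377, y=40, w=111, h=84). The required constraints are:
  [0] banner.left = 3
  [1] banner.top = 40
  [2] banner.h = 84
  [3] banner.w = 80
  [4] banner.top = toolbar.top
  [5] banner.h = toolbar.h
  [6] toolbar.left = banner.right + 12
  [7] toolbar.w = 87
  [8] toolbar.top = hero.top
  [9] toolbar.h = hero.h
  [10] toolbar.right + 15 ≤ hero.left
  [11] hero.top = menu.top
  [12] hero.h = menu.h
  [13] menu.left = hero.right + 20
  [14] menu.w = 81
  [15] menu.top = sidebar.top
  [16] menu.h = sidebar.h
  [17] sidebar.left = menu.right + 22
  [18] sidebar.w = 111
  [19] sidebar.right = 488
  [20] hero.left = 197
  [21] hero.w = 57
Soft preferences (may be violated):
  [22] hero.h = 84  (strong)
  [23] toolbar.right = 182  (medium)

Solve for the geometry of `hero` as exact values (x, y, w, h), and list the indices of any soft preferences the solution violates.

hero = (x=197, y=40, w=57, h=84)
violated soft preferences: none

1. hero.y = 40  [toolbar.top = hero.top]
2. hero.h = 84  [toolbar.h = hero.h]
3. hero.x = 197  [hero.left = 197]
4. hero.w = 57  [hero.w = 57]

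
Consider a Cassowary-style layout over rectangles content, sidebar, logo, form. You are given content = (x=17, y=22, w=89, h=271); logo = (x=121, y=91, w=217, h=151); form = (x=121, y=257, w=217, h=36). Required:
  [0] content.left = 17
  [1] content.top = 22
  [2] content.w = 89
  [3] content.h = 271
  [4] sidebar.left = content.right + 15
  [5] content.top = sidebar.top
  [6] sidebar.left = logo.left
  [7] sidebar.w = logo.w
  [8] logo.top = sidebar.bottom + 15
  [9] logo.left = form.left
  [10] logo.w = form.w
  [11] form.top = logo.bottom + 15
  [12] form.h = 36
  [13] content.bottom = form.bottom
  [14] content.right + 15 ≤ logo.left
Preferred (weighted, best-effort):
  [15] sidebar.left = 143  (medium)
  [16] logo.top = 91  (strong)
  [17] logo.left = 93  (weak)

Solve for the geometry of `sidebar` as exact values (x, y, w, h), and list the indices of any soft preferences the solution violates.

sidebar = (x=121, y=22, w=217, h=54)
violated soft preferences: 15, 17

1. sidebar.x = 121  [sidebar.left = content.right + 15]
2. sidebar.y = 22  [content.top = sidebar.top]
3. sidebar.w = 217  [sidebar.w = logo.w]
4. sidebar.h = 54  [logo.top = sidebar.bottom + 15]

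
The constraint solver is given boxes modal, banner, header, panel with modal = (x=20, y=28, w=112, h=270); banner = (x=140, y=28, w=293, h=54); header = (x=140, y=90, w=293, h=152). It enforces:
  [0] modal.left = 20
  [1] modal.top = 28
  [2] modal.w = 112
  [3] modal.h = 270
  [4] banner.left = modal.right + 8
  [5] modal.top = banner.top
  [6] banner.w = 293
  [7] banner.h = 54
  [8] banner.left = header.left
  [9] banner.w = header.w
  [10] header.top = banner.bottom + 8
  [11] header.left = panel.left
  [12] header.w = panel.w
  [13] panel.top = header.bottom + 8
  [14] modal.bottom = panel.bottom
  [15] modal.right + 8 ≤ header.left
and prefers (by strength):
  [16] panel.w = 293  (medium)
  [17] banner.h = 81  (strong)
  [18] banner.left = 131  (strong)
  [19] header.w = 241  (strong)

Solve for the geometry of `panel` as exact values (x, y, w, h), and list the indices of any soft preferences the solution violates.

1. panel.x = 140  [header.left = panel.left]
2. panel.w = 293  [header.w = panel.w]
3. panel.y = 250  [panel.top = header.bottom + 8]
4. panel.h = 48  [modal.bottom = panel.bottom]

panel = (x=140, y=250, w=293, h=48)
violated soft preferences: 17, 18, 19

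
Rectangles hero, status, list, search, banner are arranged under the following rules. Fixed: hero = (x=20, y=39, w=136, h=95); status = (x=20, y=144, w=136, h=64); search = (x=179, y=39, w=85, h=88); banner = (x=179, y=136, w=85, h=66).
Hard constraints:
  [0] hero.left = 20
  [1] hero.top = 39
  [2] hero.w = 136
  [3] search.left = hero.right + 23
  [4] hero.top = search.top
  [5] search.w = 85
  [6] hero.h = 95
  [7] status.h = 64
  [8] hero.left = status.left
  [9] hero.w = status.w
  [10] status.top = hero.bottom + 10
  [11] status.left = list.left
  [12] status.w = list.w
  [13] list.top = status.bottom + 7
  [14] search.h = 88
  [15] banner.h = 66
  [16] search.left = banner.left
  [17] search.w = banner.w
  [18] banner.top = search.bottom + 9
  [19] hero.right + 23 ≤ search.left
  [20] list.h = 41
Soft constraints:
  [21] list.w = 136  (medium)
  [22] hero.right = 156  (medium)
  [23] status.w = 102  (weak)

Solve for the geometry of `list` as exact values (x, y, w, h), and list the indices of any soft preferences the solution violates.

list = (x=20, y=215, w=136, h=41)
violated soft preferences: 23

1. list.x = 20  [status.left = list.left]
2. list.w = 136  [status.w = list.w]
3. list.y = 215  [list.top = status.bottom + 7]
4. list.h = 41  [list.h = 41]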